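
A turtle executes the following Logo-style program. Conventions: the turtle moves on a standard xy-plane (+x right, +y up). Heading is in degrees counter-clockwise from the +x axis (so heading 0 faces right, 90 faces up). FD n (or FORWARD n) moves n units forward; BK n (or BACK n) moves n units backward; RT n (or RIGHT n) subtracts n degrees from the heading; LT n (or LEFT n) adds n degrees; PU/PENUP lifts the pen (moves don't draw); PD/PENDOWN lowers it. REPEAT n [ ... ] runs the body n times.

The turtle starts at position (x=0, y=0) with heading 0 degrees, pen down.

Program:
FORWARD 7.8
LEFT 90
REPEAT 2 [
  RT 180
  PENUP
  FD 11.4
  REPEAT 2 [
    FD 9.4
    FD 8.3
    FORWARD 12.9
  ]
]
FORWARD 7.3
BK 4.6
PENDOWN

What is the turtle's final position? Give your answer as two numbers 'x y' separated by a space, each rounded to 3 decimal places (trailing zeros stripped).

Answer: 7.8 2.7

Derivation:
Executing turtle program step by step:
Start: pos=(0,0), heading=0, pen down
FD 7.8: (0,0) -> (7.8,0) [heading=0, draw]
LT 90: heading 0 -> 90
REPEAT 2 [
  -- iteration 1/2 --
  RT 180: heading 90 -> 270
  PU: pen up
  FD 11.4: (7.8,0) -> (7.8,-11.4) [heading=270, move]
  REPEAT 2 [
    -- iteration 1/2 --
    FD 9.4: (7.8,-11.4) -> (7.8,-20.8) [heading=270, move]
    FD 8.3: (7.8,-20.8) -> (7.8,-29.1) [heading=270, move]
    FD 12.9: (7.8,-29.1) -> (7.8,-42) [heading=270, move]
    -- iteration 2/2 --
    FD 9.4: (7.8,-42) -> (7.8,-51.4) [heading=270, move]
    FD 8.3: (7.8,-51.4) -> (7.8,-59.7) [heading=270, move]
    FD 12.9: (7.8,-59.7) -> (7.8,-72.6) [heading=270, move]
  ]
  -- iteration 2/2 --
  RT 180: heading 270 -> 90
  PU: pen up
  FD 11.4: (7.8,-72.6) -> (7.8,-61.2) [heading=90, move]
  REPEAT 2 [
    -- iteration 1/2 --
    FD 9.4: (7.8,-61.2) -> (7.8,-51.8) [heading=90, move]
    FD 8.3: (7.8,-51.8) -> (7.8,-43.5) [heading=90, move]
    FD 12.9: (7.8,-43.5) -> (7.8,-30.6) [heading=90, move]
    -- iteration 2/2 --
    FD 9.4: (7.8,-30.6) -> (7.8,-21.2) [heading=90, move]
    FD 8.3: (7.8,-21.2) -> (7.8,-12.9) [heading=90, move]
    FD 12.9: (7.8,-12.9) -> (7.8,0) [heading=90, move]
  ]
]
FD 7.3: (7.8,0) -> (7.8,7.3) [heading=90, move]
BK 4.6: (7.8,7.3) -> (7.8,2.7) [heading=90, move]
PD: pen down
Final: pos=(7.8,2.7), heading=90, 1 segment(s) drawn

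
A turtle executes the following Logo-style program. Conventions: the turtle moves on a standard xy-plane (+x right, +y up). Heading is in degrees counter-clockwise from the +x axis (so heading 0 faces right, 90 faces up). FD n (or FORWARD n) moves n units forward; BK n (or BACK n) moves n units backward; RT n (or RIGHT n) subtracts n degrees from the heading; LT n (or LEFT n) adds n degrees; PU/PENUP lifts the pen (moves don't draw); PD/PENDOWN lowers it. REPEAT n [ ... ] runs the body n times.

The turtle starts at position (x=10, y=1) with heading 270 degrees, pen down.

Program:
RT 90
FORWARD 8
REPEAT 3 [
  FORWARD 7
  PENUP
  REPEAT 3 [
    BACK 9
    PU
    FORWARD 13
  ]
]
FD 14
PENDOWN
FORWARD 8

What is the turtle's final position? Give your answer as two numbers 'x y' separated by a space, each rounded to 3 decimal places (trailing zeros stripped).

Executing turtle program step by step:
Start: pos=(10,1), heading=270, pen down
RT 90: heading 270 -> 180
FD 8: (10,1) -> (2,1) [heading=180, draw]
REPEAT 3 [
  -- iteration 1/3 --
  FD 7: (2,1) -> (-5,1) [heading=180, draw]
  PU: pen up
  REPEAT 3 [
    -- iteration 1/3 --
    BK 9: (-5,1) -> (4,1) [heading=180, move]
    PU: pen up
    FD 13: (4,1) -> (-9,1) [heading=180, move]
    -- iteration 2/3 --
    BK 9: (-9,1) -> (0,1) [heading=180, move]
    PU: pen up
    FD 13: (0,1) -> (-13,1) [heading=180, move]
    -- iteration 3/3 --
    BK 9: (-13,1) -> (-4,1) [heading=180, move]
    PU: pen up
    FD 13: (-4,1) -> (-17,1) [heading=180, move]
  ]
  -- iteration 2/3 --
  FD 7: (-17,1) -> (-24,1) [heading=180, move]
  PU: pen up
  REPEAT 3 [
    -- iteration 1/3 --
    BK 9: (-24,1) -> (-15,1) [heading=180, move]
    PU: pen up
    FD 13: (-15,1) -> (-28,1) [heading=180, move]
    -- iteration 2/3 --
    BK 9: (-28,1) -> (-19,1) [heading=180, move]
    PU: pen up
    FD 13: (-19,1) -> (-32,1) [heading=180, move]
    -- iteration 3/3 --
    BK 9: (-32,1) -> (-23,1) [heading=180, move]
    PU: pen up
    FD 13: (-23,1) -> (-36,1) [heading=180, move]
  ]
  -- iteration 3/3 --
  FD 7: (-36,1) -> (-43,1) [heading=180, move]
  PU: pen up
  REPEAT 3 [
    -- iteration 1/3 --
    BK 9: (-43,1) -> (-34,1) [heading=180, move]
    PU: pen up
    FD 13: (-34,1) -> (-47,1) [heading=180, move]
    -- iteration 2/3 --
    BK 9: (-47,1) -> (-38,1) [heading=180, move]
    PU: pen up
    FD 13: (-38,1) -> (-51,1) [heading=180, move]
    -- iteration 3/3 --
    BK 9: (-51,1) -> (-42,1) [heading=180, move]
    PU: pen up
    FD 13: (-42,1) -> (-55,1) [heading=180, move]
  ]
]
FD 14: (-55,1) -> (-69,1) [heading=180, move]
PD: pen down
FD 8: (-69,1) -> (-77,1) [heading=180, draw]
Final: pos=(-77,1), heading=180, 3 segment(s) drawn

Answer: -77 1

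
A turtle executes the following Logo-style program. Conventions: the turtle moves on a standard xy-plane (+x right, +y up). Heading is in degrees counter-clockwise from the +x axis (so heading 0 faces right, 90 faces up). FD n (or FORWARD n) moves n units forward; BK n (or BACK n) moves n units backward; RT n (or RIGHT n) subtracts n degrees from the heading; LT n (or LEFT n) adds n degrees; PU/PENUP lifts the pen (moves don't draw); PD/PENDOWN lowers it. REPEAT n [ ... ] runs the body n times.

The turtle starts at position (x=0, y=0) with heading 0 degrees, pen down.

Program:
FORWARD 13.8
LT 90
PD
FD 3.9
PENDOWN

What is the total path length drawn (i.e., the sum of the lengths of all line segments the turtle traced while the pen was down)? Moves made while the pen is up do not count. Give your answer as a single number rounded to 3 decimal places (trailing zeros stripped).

Answer: 17.7

Derivation:
Executing turtle program step by step:
Start: pos=(0,0), heading=0, pen down
FD 13.8: (0,0) -> (13.8,0) [heading=0, draw]
LT 90: heading 0 -> 90
PD: pen down
FD 3.9: (13.8,0) -> (13.8,3.9) [heading=90, draw]
PD: pen down
Final: pos=(13.8,3.9), heading=90, 2 segment(s) drawn

Segment lengths:
  seg 1: (0,0) -> (13.8,0), length = 13.8
  seg 2: (13.8,0) -> (13.8,3.9), length = 3.9
Total = 17.7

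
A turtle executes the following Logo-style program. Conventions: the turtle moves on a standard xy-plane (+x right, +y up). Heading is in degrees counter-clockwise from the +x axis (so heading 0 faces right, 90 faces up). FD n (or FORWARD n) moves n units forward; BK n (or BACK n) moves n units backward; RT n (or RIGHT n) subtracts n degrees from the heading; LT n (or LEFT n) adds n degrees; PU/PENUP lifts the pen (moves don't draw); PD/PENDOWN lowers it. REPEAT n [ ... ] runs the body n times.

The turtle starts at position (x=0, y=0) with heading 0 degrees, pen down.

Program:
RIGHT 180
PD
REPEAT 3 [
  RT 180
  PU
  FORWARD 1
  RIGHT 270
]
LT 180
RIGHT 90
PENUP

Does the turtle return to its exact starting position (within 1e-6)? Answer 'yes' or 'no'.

Executing turtle program step by step:
Start: pos=(0,0), heading=0, pen down
RT 180: heading 0 -> 180
PD: pen down
REPEAT 3 [
  -- iteration 1/3 --
  RT 180: heading 180 -> 0
  PU: pen up
  FD 1: (0,0) -> (1,0) [heading=0, move]
  RT 270: heading 0 -> 90
  -- iteration 2/3 --
  RT 180: heading 90 -> 270
  PU: pen up
  FD 1: (1,0) -> (1,-1) [heading=270, move]
  RT 270: heading 270 -> 0
  -- iteration 3/3 --
  RT 180: heading 0 -> 180
  PU: pen up
  FD 1: (1,-1) -> (0,-1) [heading=180, move]
  RT 270: heading 180 -> 270
]
LT 180: heading 270 -> 90
RT 90: heading 90 -> 0
PU: pen up
Final: pos=(0,-1), heading=0, 0 segment(s) drawn

Start position: (0, 0)
Final position: (0, -1)
Distance = 1; >= 1e-6 -> NOT closed

Answer: no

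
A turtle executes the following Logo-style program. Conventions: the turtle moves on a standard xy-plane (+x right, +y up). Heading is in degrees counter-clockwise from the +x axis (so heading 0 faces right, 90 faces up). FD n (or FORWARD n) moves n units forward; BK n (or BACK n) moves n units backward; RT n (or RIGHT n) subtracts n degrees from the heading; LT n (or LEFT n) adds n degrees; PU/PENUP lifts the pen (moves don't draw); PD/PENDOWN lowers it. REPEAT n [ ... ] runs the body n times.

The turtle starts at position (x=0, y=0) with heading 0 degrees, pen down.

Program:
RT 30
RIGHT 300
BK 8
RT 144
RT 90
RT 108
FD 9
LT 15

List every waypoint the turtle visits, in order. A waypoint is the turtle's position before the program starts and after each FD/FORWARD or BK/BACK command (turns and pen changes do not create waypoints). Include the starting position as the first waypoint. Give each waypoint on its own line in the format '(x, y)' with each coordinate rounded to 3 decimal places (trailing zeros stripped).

Answer: (0, 0)
(-6.928, -4)
(-0.906, 2.688)

Derivation:
Executing turtle program step by step:
Start: pos=(0,0), heading=0, pen down
RT 30: heading 0 -> 330
RT 300: heading 330 -> 30
BK 8: (0,0) -> (-6.928,-4) [heading=30, draw]
RT 144: heading 30 -> 246
RT 90: heading 246 -> 156
RT 108: heading 156 -> 48
FD 9: (-6.928,-4) -> (-0.906,2.688) [heading=48, draw]
LT 15: heading 48 -> 63
Final: pos=(-0.906,2.688), heading=63, 2 segment(s) drawn
Waypoints (3 total):
(0, 0)
(-6.928, -4)
(-0.906, 2.688)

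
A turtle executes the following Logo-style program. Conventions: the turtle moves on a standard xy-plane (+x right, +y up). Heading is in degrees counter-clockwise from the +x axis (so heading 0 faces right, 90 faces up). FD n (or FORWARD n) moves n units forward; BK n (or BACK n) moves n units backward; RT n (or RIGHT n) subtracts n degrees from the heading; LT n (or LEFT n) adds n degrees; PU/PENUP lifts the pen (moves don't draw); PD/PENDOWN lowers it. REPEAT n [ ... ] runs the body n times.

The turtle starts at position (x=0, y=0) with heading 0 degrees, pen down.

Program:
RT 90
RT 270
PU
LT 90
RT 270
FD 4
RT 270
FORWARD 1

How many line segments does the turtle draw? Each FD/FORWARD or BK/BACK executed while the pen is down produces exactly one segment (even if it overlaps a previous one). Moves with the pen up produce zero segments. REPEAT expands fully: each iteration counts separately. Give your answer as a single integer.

Executing turtle program step by step:
Start: pos=(0,0), heading=0, pen down
RT 90: heading 0 -> 270
RT 270: heading 270 -> 0
PU: pen up
LT 90: heading 0 -> 90
RT 270: heading 90 -> 180
FD 4: (0,0) -> (-4,0) [heading=180, move]
RT 270: heading 180 -> 270
FD 1: (-4,0) -> (-4,-1) [heading=270, move]
Final: pos=(-4,-1), heading=270, 0 segment(s) drawn
Segments drawn: 0

Answer: 0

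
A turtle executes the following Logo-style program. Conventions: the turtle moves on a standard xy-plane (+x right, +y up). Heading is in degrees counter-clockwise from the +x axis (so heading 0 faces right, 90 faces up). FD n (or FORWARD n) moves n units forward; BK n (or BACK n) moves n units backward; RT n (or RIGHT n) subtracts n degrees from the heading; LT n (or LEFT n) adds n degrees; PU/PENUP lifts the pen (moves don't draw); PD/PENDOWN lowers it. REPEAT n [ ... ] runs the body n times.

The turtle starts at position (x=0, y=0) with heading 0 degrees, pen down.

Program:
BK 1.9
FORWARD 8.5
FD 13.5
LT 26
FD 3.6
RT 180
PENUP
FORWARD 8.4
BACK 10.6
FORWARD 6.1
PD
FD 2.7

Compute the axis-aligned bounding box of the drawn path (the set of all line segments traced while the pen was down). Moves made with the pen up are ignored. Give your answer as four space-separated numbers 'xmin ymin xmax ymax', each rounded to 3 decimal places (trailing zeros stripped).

Executing turtle program step by step:
Start: pos=(0,0), heading=0, pen down
BK 1.9: (0,0) -> (-1.9,0) [heading=0, draw]
FD 8.5: (-1.9,0) -> (6.6,0) [heading=0, draw]
FD 13.5: (6.6,0) -> (20.1,0) [heading=0, draw]
LT 26: heading 0 -> 26
FD 3.6: (20.1,0) -> (23.336,1.578) [heading=26, draw]
RT 180: heading 26 -> 206
PU: pen up
FD 8.4: (23.336,1.578) -> (15.786,-2.104) [heading=206, move]
BK 10.6: (15.786,-2.104) -> (25.313,2.543) [heading=206, move]
FD 6.1: (25.313,2.543) -> (19.83,-0.132) [heading=206, move]
PD: pen down
FD 2.7: (19.83,-0.132) -> (17.404,-1.315) [heading=206, draw]
Final: pos=(17.404,-1.315), heading=206, 5 segment(s) drawn

Segment endpoints: x in {-1.9, 0, 6.6, 17.404, 19.83, 20.1, 23.336}, y in {-1.315, -0.132, 0, 1.578}
xmin=-1.9, ymin=-1.315, xmax=23.336, ymax=1.578

Answer: -1.9 -1.315 23.336 1.578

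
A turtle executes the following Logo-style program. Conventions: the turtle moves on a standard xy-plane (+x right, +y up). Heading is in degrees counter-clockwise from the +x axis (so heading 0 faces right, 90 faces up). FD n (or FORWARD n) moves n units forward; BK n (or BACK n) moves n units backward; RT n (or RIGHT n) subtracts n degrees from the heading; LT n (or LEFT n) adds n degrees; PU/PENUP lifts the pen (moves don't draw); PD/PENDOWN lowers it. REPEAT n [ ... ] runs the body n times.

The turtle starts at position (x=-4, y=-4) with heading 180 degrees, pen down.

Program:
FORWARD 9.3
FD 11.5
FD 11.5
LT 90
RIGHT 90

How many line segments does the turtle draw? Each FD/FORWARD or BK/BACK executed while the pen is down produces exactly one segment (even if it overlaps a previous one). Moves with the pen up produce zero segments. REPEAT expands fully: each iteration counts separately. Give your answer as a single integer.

Executing turtle program step by step:
Start: pos=(-4,-4), heading=180, pen down
FD 9.3: (-4,-4) -> (-13.3,-4) [heading=180, draw]
FD 11.5: (-13.3,-4) -> (-24.8,-4) [heading=180, draw]
FD 11.5: (-24.8,-4) -> (-36.3,-4) [heading=180, draw]
LT 90: heading 180 -> 270
RT 90: heading 270 -> 180
Final: pos=(-36.3,-4), heading=180, 3 segment(s) drawn
Segments drawn: 3

Answer: 3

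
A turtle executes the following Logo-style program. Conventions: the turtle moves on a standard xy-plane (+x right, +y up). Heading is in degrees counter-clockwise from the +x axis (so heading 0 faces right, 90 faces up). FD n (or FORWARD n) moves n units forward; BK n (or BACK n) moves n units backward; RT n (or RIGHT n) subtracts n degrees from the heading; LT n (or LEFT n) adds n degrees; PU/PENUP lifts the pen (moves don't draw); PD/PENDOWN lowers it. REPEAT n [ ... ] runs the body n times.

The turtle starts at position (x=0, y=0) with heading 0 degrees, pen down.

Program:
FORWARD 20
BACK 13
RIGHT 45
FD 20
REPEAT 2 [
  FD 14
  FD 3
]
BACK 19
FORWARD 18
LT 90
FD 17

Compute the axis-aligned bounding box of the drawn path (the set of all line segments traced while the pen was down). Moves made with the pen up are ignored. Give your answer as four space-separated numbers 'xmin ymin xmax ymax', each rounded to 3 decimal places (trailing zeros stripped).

Answer: 0 -38.184 56.497 0

Derivation:
Executing turtle program step by step:
Start: pos=(0,0), heading=0, pen down
FD 20: (0,0) -> (20,0) [heading=0, draw]
BK 13: (20,0) -> (7,0) [heading=0, draw]
RT 45: heading 0 -> 315
FD 20: (7,0) -> (21.142,-14.142) [heading=315, draw]
REPEAT 2 [
  -- iteration 1/2 --
  FD 14: (21.142,-14.142) -> (31.042,-24.042) [heading=315, draw]
  FD 3: (31.042,-24.042) -> (33.163,-26.163) [heading=315, draw]
  -- iteration 2/2 --
  FD 14: (33.163,-26.163) -> (43.062,-36.062) [heading=315, draw]
  FD 3: (43.062,-36.062) -> (45.184,-38.184) [heading=315, draw]
]
BK 19: (45.184,-38.184) -> (31.749,-24.749) [heading=315, draw]
FD 18: (31.749,-24.749) -> (44.477,-37.477) [heading=315, draw]
LT 90: heading 315 -> 45
FD 17: (44.477,-37.477) -> (56.497,-25.456) [heading=45, draw]
Final: pos=(56.497,-25.456), heading=45, 10 segment(s) drawn

Segment endpoints: x in {0, 7, 20, 21.142, 31.042, 31.749, 33.163, 43.062, 44.477, 45.184, 56.497}, y in {-38.184, -37.477, -36.062, -26.163, -25.456, -24.749, -24.042, -14.142, 0}
xmin=0, ymin=-38.184, xmax=56.497, ymax=0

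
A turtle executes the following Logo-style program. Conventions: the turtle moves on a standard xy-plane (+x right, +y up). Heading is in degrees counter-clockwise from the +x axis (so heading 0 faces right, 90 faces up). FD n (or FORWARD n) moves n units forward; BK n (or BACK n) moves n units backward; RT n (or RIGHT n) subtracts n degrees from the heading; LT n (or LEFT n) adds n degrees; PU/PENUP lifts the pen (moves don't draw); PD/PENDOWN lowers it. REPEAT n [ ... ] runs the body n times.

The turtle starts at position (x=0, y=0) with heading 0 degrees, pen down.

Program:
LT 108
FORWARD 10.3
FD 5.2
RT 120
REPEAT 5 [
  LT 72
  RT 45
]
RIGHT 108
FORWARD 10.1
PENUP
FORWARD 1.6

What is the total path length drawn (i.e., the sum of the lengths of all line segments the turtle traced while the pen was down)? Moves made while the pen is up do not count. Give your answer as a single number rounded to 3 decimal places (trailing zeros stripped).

Answer: 25.6

Derivation:
Executing turtle program step by step:
Start: pos=(0,0), heading=0, pen down
LT 108: heading 0 -> 108
FD 10.3: (0,0) -> (-3.183,9.796) [heading=108, draw]
FD 5.2: (-3.183,9.796) -> (-4.79,14.741) [heading=108, draw]
RT 120: heading 108 -> 348
REPEAT 5 [
  -- iteration 1/5 --
  LT 72: heading 348 -> 60
  RT 45: heading 60 -> 15
  -- iteration 2/5 --
  LT 72: heading 15 -> 87
  RT 45: heading 87 -> 42
  -- iteration 3/5 --
  LT 72: heading 42 -> 114
  RT 45: heading 114 -> 69
  -- iteration 4/5 --
  LT 72: heading 69 -> 141
  RT 45: heading 141 -> 96
  -- iteration 5/5 --
  LT 72: heading 96 -> 168
  RT 45: heading 168 -> 123
]
RT 108: heading 123 -> 15
FD 10.1: (-4.79,14.741) -> (4.966,17.355) [heading=15, draw]
PU: pen up
FD 1.6: (4.966,17.355) -> (6.512,17.77) [heading=15, move]
Final: pos=(6.512,17.77), heading=15, 3 segment(s) drawn

Segment lengths:
  seg 1: (0,0) -> (-3.183,9.796), length = 10.3
  seg 2: (-3.183,9.796) -> (-4.79,14.741), length = 5.2
  seg 3: (-4.79,14.741) -> (4.966,17.355), length = 10.1
Total = 25.6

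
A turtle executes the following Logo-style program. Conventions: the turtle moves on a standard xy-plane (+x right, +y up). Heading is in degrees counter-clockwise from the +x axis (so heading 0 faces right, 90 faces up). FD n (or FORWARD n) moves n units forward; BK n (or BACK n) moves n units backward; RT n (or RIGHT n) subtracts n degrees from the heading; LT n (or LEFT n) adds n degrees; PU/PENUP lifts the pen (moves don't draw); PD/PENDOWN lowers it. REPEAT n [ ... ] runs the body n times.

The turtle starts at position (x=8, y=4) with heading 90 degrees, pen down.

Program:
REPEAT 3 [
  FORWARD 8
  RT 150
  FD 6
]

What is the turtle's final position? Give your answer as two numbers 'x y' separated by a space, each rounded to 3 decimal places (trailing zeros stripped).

Executing turtle program step by step:
Start: pos=(8,4), heading=90, pen down
REPEAT 3 [
  -- iteration 1/3 --
  FD 8: (8,4) -> (8,12) [heading=90, draw]
  RT 150: heading 90 -> 300
  FD 6: (8,12) -> (11,6.804) [heading=300, draw]
  -- iteration 2/3 --
  FD 8: (11,6.804) -> (15,-0.124) [heading=300, draw]
  RT 150: heading 300 -> 150
  FD 6: (15,-0.124) -> (9.804,2.876) [heading=150, draw]
  -- iteration 3/3 --
  FD 8: (9.804,2.876) -> (2.876,6.876) [heading=150, draw]
  RT 150: heading 150 -> 0
  FD 6: (2.876,6.876) -> (8.876,6.876) [heading=0, draw]
]
Final: pos=(8.876,6.876), heading=0, 6 segment(s) drawn

Answer: 8.876 6.876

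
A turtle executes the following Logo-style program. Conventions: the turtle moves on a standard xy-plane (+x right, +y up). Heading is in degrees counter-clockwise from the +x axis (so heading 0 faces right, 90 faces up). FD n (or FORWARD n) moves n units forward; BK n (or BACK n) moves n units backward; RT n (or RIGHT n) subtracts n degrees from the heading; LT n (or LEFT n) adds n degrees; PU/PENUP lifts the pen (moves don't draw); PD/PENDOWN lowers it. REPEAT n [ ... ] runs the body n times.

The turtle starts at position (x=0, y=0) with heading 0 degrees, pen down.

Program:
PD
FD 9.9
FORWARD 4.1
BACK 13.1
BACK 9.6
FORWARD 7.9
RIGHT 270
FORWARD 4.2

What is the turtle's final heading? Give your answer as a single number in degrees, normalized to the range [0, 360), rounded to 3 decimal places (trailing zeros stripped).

Answer: 90

Derivation:
Executing turtle program step by step:
Start: pos=(0,0), heading=0, pen down
PD: pen down
FD 9.9: (0,0) -> (9.9,0) [heading=0, draw]
FD 4.1: (9.9,0) -> (14,0) [heading=0, draw]
BK 13.1: (14,0) -> (0.9,0) [heading=0, draw]
BK 9.6: (0.9,0) -> (-8.7,0) [heading=0, draw]
FD 7.9: (-8.7,0) -> (-0.8,0) [heading=0, draw]
RT 270: heading 0 -> 90
FD 4.2: (-0.8,0) -> (-0.8,4.2) [heading=90, draw]
Final: pos=(-0.8,4.2), heading=90, 6 segment(s) drawn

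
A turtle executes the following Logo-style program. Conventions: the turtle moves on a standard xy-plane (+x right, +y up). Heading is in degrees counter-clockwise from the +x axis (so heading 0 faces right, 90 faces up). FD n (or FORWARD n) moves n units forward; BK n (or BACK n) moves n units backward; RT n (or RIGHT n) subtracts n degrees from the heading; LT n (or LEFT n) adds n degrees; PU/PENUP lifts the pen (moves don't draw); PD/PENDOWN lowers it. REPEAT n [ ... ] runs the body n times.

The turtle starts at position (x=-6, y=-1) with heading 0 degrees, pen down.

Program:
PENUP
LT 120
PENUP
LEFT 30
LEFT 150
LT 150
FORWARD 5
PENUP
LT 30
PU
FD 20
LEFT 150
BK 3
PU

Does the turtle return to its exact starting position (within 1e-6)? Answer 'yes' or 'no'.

Answer: no

Derivation:
Executing turtle program step by step:
Start: pos=(-6,-1), heading=0, pen down
PU: pen up
LT 120: heading 0 -> 120
PU: pen up
LT 30: heading 120 -> 150
LT 150: heading 150 -> 300
LT 150: heading 300 -> 90
FD 5: (-6,-1) -> (-6,4) [heading=90, move]
PU: pen up
LT 30: heading 90 -> 120
PU: pen up
FD 20: (-6,4) -> (-16,21.321) [heading=120, move]
LT 150: heading 120 -> 270
BK 3: (-16,21.321) -> (-16,24.321) [heading=270, move]
PU: pen up
Final: pos=(-16,24.321), heading=270, 0 segment(s) drawn

Start position: (-6, -1)
Final position: (-16, 24.321)
Distance = 27.224; >= 1e-6 -> NOT closed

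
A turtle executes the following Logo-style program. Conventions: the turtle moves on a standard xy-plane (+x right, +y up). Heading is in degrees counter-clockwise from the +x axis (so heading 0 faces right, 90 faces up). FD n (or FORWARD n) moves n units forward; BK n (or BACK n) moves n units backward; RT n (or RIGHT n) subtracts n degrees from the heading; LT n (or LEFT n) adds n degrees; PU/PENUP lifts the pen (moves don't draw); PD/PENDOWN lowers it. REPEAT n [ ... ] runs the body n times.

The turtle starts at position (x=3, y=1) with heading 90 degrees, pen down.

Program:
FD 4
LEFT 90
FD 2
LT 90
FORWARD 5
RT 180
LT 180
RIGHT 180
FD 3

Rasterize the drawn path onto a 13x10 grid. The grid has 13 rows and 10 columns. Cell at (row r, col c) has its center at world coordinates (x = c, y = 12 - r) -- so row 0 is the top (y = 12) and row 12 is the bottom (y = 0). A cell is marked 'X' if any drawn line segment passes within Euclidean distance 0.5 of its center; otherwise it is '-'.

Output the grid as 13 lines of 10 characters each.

Answer: ----------
----------
----------
----------
----------
----------
----------
-XXX------
-X-X------
-X-X------
-X-X------
-X-X------
-X--------

Derivation:
Segment 0: (3,1) -> (3,5)
Segment 1: (3,5) -> (1,5)
Segment 2: (1,5) -> (1,0)
Segment 3: (1,0) -> (1,3)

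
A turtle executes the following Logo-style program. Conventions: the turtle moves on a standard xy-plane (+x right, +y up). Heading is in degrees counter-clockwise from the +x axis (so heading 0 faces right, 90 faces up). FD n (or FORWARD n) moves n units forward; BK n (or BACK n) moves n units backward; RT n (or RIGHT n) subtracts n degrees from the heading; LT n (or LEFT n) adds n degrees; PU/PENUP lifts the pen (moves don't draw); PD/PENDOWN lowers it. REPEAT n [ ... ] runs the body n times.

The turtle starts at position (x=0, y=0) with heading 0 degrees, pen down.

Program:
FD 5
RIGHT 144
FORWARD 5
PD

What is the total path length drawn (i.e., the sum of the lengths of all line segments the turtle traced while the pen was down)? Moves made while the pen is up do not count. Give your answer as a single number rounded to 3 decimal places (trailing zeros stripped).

Answer: 10

Derivation:
Executing turtle program step by step:
Start: pos=(0,0), heading=0, pen down
FD 5: (0,0) -> (5,0) [heading=0, draw]
RT 144: heading 0 -> 216
FD 5: (5,0) -> (0.955,-2.939) [heading=216, draw]
PD: pen down
Final: pos=(0.955,-2.939), heading=216, 2 segment(s) drawn

Segment lengths:
  seg 1: (0,0) -> (5,0), length = 5
  seg 2: (5,0) -> (0.955,-2.939), length = 5
Total = 10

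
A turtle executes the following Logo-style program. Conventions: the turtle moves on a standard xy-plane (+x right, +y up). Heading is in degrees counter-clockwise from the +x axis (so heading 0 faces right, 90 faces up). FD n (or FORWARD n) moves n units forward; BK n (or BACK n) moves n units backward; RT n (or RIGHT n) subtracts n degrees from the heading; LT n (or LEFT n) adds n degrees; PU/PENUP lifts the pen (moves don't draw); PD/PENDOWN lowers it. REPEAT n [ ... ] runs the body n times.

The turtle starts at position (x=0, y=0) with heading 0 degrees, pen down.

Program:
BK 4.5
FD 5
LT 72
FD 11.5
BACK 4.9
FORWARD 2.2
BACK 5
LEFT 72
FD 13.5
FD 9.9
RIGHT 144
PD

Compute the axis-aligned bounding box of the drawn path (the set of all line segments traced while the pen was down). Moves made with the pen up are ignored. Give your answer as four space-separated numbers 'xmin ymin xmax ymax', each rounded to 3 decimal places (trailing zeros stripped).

Executing turtle program step by step:
Start: pos=(0,0), heading=0, pen down
BK 4.5: (0,0) -> (-4.5,0) [heading=0, draw]
FD 5: (-4.5,0) -> (0.5,0) [heading=0, draw]
LT 72: heading 0 -> 72
FD 11.5: (0.5,0) -> (4.054,10.937) [heading=72, draw]
BK 4.9: (4.054,10.937) -> (2.54,6.277) [heading=72, draw]
FD 2.2: (2.54,6.277) -> (3.219,8.369) [heading=72, draw]
BK 5: (3.219,8.369) -> (1.674,3.614) [heading=72, draw]
LT 72: heading 72 -> 144
FD 13.5: (1.674,3.614) -> (-9.247,11.549) [heading=144, draw]
FD 9.9: (-9.247,11.549) -> (-17.257,17.368) [heading=144, draw]
RT 144: heading 144 -> 0
PD: pen down
Final: pos=(-17.257,17.368), heading=0, 8 segment(s) drawn

Segment endpoints: x in {-17.257, -9.247, -4.5, 0, 0.5, 1.674, 2.54, 3.219, 4.054}, y in {0, 3.614, 6.277, 8.369, 10.937, 11.549, 17.368}
xmin=-17.257, ymin=0, xmax=4.054, ymax=17.368

Answer: -17.257 0 4.054 17.368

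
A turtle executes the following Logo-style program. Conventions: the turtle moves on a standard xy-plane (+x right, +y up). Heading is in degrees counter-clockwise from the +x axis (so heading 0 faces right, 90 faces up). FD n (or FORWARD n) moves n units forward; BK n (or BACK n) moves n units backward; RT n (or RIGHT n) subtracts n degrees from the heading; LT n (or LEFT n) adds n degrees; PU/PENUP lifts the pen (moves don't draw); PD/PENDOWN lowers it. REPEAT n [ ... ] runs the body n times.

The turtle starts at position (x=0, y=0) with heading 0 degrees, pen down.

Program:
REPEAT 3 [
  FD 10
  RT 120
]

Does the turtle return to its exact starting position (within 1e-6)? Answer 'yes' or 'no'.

Answer: yes

Derivation:
Executing turtle program step by step:
Start: pos=(0,0), heading=0, pen down
REPEAT 3 [
  -- iteration 1/3 --
  FD 10: (0,0) -> (10,0) [heading=0, draw]
  RT 120: heading 0 -> 240
  -- iteration 2/3 --
  FD 10: (10,0) -> (5,-8.66) [heading=240, draw]
  RT 120: heading 240 -> 120
  -- iteration 3/3 --
  FD 10: (5,-8.66) -> (0,0) [heading=120, draw]
  RT 120: heading 120 -> 0
]
Final: pos=(0,0), heading=0, 3 segment(s) drawn

Start position: (0, 0)
Final position: (0, 0)
Distance = 0; < 1e-6 -> CLOSED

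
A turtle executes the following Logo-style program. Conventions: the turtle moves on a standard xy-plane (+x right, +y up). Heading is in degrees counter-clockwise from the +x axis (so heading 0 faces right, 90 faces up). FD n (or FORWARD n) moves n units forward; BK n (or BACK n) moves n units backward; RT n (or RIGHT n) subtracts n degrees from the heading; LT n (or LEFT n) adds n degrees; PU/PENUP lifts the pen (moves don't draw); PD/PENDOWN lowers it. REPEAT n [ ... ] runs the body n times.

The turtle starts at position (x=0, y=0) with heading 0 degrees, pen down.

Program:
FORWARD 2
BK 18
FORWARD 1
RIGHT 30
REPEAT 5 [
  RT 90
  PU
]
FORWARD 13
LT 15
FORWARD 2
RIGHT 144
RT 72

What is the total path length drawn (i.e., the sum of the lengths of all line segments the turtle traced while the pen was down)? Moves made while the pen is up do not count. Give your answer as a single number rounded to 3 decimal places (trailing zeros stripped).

Executing turtle program step by step:
Start: pos=(0,0), heading=0, pen down
FD 2: (0,0) -> (2,0) [heading=0, draw]
BK 18: (2,0) -> (-16,0) [heading=0, draw]
FD 1: (-16,0) -> (-15,0) [heading=0, draw]
RT 30: heading 0 -> 330
REPEAT 5 [
  -- iteration 1/5 --
  RT 90: heading 330 -> 240
  PU: pen up
  -- iteration 2/5 --
  RT 90: heading 240 -> 150
  PU: pen up
  -- iteration 3/5 --
  RT 90: heading 150 -> 60
  PU: pen up
  -- iteration 4/5 --
  RT 90: heading 60 -> 330
  PU: pen up
  -- iteration 5/5 --
  RT 90: heading 330 -> 240
  PU: pen up
]
FD 13: (-15,0) -> (-21.5,-11.258) [heading=240, move]
LT 15: heading 240 -> 255
FD 2: (-21.5,-11.258) -> (-22.018,-13.19) [heading=255, move]
RT 144: heading 255 -> 111
RT 72: heading 111 -> 39
Final: pos=(-22.018,-13.19), heading=39, 3 segment(s) drawn

Segment lengths:
  seg 1: (0,0) -> (2,0), length = 2
  seg 2: (2,0) -> (-16,0), length = 18
  seg 3: (-16,0) -> (-15,0), length = 1
Total = 21

Answer: 21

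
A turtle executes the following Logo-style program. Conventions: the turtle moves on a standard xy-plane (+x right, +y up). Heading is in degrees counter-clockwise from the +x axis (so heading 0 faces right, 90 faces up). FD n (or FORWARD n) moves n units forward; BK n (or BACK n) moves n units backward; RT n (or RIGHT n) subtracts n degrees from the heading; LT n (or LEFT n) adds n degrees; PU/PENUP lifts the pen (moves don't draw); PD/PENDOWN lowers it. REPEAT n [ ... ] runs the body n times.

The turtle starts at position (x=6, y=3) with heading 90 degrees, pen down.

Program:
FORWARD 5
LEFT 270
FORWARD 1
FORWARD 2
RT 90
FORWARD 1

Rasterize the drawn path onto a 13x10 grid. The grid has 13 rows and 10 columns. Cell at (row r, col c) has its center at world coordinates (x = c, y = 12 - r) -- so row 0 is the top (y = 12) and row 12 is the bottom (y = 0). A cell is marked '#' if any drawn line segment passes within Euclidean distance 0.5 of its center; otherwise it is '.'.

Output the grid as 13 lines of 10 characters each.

Answer: ..........
..........
..........
..........
......####
......#..#
......#...
......#...
......#...
......#...
..........
..........
..........

Derivation:
Segment 0: (6,3) -> (6,8)
Segment 1: (6,8) -> (7,8)
Segment 2: (7,8) -> (9,8)
Segment 3: (9,8) -> (9,7)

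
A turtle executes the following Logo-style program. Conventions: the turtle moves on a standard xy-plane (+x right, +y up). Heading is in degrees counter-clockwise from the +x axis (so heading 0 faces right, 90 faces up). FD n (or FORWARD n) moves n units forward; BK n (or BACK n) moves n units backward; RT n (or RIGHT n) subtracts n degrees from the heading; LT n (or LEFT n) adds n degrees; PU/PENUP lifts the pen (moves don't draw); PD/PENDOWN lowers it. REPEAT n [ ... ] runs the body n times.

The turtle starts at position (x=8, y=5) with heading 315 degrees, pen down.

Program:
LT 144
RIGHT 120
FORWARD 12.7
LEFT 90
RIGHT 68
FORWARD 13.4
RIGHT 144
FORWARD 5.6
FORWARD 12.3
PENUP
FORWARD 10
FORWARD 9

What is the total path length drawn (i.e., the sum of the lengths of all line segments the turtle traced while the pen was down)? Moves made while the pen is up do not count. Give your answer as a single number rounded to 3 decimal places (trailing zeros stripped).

Answer: 44

Derivation:
Executing turtle program step by step:
Start: pos=(8,5), heading=315, pen down
LT 144: heading 315 -> 99
RT 120: heading 99 -> 339
FD 12.7: (8,5) -> (19.856,0.449) [heading=339, draw]
LT 90: heading 339 -> 69
RT 68: heading 69 -> 1
FD 13.4: (19.856,0.449) -> (33.254,0.683) [heading=1, draw]
RT 144: heading 1 -> 217
FD 5.6: (33.254,0.683) -> (28.782,-2.688) [heading=217, draw]
FD 12.3: (28.782,-2.688) -> (18.959,-10.09) [heading=217, draw]
PU: pen up
FD 10: (18.959,-10.09) -> (10.972,-16.108) [heading=217, move]
FD 9: (10.972,-16.108) -> (3.785,-21.524) [heading=217, move]
Final: pos=(3.785,-21.524), heading=217, 4 segment(s) drawn

Segment lengths:
  seg 1: (8,5) -> (19.856,0.449), length = 12.7
  seg 2: (19.856,0.449) -> (33.254,0.683), length = 13.4
  seg 3: (33.254,0.683) -> (28.782,-2.688), length = 5.6
  seg 4: (28.782,-2.688) -> (18.959,-10.09), length = 12.3
Total = 44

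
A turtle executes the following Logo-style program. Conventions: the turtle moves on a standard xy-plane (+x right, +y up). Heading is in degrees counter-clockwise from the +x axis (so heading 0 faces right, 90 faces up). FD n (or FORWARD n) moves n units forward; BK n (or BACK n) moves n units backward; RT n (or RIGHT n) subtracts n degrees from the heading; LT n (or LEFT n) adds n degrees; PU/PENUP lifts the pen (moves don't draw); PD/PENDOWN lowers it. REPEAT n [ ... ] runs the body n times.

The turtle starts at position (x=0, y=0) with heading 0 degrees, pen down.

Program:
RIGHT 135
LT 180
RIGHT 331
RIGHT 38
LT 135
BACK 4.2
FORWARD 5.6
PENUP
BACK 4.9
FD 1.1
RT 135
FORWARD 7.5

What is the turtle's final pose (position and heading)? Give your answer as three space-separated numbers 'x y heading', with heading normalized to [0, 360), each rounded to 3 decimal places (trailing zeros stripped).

Executing turtle program step by step:
Start: pos=(0,0), heading=0, pen down
RT 135: heading 0 -> 225
LT 180: heading 225 -> 45
RT 331: heading 45 -> 74
RT 38: heading 74 -> 36
LT 135: heading 36 -> 171
BK 4.2: (0,0) -> (4.148,-0.657) [heading=171, draw]
FD 5.6: (4.148,-0.657) -> (-1.383,0.219) [heading=171, draw]
PU: pen up
BK 4.9: (-1.383,0.219) -> (3.457,-0.548) [heading=171, move]
FD 1.1: (3.457,-0.548) -> (2.37,-0.375) [heading=171, move]
RT 135: heading 171 -> 36
FD 7.5: (2.37,-0.375) -> (8.438,4.033) [heading=36, move]
Final: pos=(8.438,4.033), heading=36, 2 segment(s) drawn

Answer: 8.438 4.033 36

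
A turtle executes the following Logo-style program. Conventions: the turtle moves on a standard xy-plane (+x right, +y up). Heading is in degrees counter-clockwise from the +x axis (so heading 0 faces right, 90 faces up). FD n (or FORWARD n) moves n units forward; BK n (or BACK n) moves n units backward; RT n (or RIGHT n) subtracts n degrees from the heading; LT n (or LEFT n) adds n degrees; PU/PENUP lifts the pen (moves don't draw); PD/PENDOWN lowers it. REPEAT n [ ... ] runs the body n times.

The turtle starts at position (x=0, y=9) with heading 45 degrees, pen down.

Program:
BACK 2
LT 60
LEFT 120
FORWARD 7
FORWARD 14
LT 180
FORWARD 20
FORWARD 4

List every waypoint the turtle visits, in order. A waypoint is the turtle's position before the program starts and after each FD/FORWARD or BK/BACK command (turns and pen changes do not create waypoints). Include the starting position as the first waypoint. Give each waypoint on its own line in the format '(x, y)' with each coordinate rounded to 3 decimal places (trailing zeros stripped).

Answer: (0, 9)
(-1.414, 7.586)
(-6.364, 2.636)
(-16.263, -7.263)
(-2.121, 6.879)
(0.707, 9.707)

Derivation:
Executing turtle program step by step:
Start: pos=(0,9), heading=45, pen down
BK 2: (0,9) -> (-1.414,7.586) [heading=45, draw]
LT 60: heading 45 -> 105
LT 120: heading 105 -> 225
FD 7: (-1.414,7.586) -> (-6.364,2.636) [heading=225, draw]
FD 14: (-6.364,2.636) -> (-16.263,-7.263) [heading=225, draw]
LT 180: heading 225 -> 45
FD 20: (-16.263,-7.263) -> (-2.121,6.879) [heading=45, draw]
FD 4: (-2.121,6.879) -> (0.707,9.707) [heading=45, draw]
Final: pos=(0.707,9.707), heading=45, 5 segment(s) drawn
Waypoints (6 total):
(0, 9)
(-1.414, 7.586)
(-6.364, 2.636)
(-16.263, -7.263)
(-2.121, 6.879)
(0.707, 9.707)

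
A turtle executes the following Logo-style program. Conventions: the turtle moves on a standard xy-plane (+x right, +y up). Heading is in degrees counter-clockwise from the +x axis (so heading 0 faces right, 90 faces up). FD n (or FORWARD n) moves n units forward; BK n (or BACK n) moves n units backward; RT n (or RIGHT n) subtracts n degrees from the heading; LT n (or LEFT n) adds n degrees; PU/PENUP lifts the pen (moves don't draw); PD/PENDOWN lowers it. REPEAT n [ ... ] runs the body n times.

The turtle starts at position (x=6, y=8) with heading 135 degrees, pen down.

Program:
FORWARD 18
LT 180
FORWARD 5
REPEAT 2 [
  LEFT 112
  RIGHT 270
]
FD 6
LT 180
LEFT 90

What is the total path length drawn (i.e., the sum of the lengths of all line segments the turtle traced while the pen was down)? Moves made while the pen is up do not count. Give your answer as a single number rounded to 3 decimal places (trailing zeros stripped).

Answer: 29

Derivation:
Executing turtle program step by step:
Start: pos=(6,8), heading=135, pen down
FD 18: (6,8) -> (-6.728,20.728) [heading=135, draw]
LT 180: heading 135 -> 315
FD 5: (-6.728,20.728) -> (-3.192,17.192) [heading=315, draw]
REPEAT 2 [
  -- iteration 1/2 --
  LT 112: heading 315 -> 67
  RT 270: heading 67 -> 157
  -- iteration 2/2 --
  LT 112: heading 157 -> 269
  RT 270: heading 269 -> 359
]
FD 6: (-3.192,17.192) -> (2.807,17.088) [heading=359, draw]
LT 180: heading 359 -> 179
LT 90: heading 179 -> 269
Final: pos=(2.807,17.088), heading=269, 3 segment(s) drawn

Segment lengths:
  seg 1: (6,8) -> (-6.728,20.728), length = 18
  seg 2: (-6.728,20.728) -> (-3.192,17.192), length = 5
  seg 3: (-3.192,17.192) -> (2.807,17.088), length = 6
Total = 29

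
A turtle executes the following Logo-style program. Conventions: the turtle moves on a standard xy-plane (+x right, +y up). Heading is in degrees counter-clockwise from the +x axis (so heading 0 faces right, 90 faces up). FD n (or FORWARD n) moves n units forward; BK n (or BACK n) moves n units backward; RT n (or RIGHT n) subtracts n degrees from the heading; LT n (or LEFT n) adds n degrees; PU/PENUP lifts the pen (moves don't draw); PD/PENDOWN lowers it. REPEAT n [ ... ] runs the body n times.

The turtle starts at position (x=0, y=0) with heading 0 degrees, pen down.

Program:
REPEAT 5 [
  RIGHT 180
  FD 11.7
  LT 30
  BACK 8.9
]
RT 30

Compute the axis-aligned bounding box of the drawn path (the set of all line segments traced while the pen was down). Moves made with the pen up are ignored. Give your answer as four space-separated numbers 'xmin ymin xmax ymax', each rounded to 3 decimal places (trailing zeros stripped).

Answer: -11.7 -7.54 6.14 13.06

Derivation:
Executing turtle program step by step:
Start: pos=(0,0), heading=0, pen down
REPEAT 5 [
  -- iteration 1/5 --
  RT 180: heading 0 -> 180
  FD 11.7: (0,0) -> (-11.7,0) [heading=180, draw]
  LT 30: heading 180 -> 210
  BK 8.9: (-11.7,0) -> (-3.992,4.45) [heading=210, draw]
  -- iteration 2/5 --
  RT 180: heading 210 -> 30
  FD 11.7: (-3.992,4.45) -> (6.14,10.3) [heading=30, draw]
  LT 30: heading 30 -> 60
  BK 8.9: (6.14,10.3) -> (1.69,2.592) [heading=60, draw]
  -- iteration 3/5 --
  RT 180: heading 60 -> 240
  FD 11.7: (1.69,2.592) -> (-4.16,-7.54) [heading=240, draw]
  LT 30: heading 240 -> 270
  BK 8.9: (-4.16,-7.54) -> (-4.16,1.36) [heading=270, draw]
  -- iteration 4/5 --
  RT 180: heading 270 -> 90
  FD 11.7: (-4.16,1.36) -> (-4.16,13.06) [heading=90, draw]
  LT 30: heading 90 -> 120
  BK 8.9: (-4.16,13.06) -> (0.29,5.352) [heading=120, draw]
  -- iteration 5/5 --
  RT 180: heading 120 -> 300
  FD 11.7: (0.29,5.352) -> (6.14,-4.78) [heading=300, draw]
  LT 30: heading 300 -> 330
  BK 8.9: (6.14,-4.78) -> (-1.568,-0.33) [heading=330, draw]
]
RT 30: heading 330 -> 300
Final: pos=(-1.568,-0.33), heading=300, 10 segment(s) drawn

Segment endpoints: x in {-11.7, -4.16, -4.16, -4.16, -3.992, -1.568, 0, 0.29, 1.69, 6.14, 6.14}, y in {-7.54, -4.78, -0.33, 0, 0, 1.36, 2.592, 4.45, 5.352, 10.3, 13.06}
xmin=-11.7, ymin=-7.54, xmax=6.14, ymax=13.06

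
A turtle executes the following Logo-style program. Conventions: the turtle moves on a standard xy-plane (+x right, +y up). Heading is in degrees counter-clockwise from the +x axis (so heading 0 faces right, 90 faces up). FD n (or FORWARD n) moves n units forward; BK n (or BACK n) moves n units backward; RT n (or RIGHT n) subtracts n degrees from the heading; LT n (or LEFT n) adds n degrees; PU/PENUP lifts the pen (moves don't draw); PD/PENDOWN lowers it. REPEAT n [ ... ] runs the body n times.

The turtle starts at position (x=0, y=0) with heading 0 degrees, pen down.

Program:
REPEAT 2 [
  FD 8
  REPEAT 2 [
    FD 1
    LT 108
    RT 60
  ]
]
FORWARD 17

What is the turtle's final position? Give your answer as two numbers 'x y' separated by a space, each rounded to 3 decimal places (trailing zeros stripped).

Answer: -8.709 6.747

Derivation:
Executing turtle program step by step:
Start: pos=(0,0), heading=0, pen down
REPEAT 2 [
  -- iteration 1/2 --
  FD 8: (0,0) -> (8,0) [heading=0, draw]
  REPEAT 2 [
    -- iteration 1/2 --
    FD 1: (8,0) -> (9,0) [heading=0, draw]
    LT 108: heading 0 -> 108
    RT 60: heading 108 -> 48
    -- iteration 2/2 --
    FD 1: (9,0) -> (9.669,0.743) [heading=48, draw]
    LT 108: heading 48 -> 156
    RT 60: heading 156 -> 96
  ]
  -- iteration 2/2 --
  FD 8: (9.669,0.743) -> (8.833,8.699) [heading=96, draw]
  REPEAT 2 [
    -- iteration 1/2 --
    FD 1: (8.833,8.699) -> (8.728,9.694) [heading=96, draw]
    LT 108: heading 96 -> 204
    RT 60: heading 204 -> 144
    -- iteration 2/2 --
    FD 1: (8.728,9.694) -> (7.919,10.282) [heading=144, draw]
    LT 108: heading 144 -> 252
    RT 60: heading 252 -> 192
  ]
]
FD 17: (7.919,10.282) -> (-8.709,6.747) [heading=192, draw]
Final: pos=(-8.709,6.747), heading=192, 7 segment(s) drawn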